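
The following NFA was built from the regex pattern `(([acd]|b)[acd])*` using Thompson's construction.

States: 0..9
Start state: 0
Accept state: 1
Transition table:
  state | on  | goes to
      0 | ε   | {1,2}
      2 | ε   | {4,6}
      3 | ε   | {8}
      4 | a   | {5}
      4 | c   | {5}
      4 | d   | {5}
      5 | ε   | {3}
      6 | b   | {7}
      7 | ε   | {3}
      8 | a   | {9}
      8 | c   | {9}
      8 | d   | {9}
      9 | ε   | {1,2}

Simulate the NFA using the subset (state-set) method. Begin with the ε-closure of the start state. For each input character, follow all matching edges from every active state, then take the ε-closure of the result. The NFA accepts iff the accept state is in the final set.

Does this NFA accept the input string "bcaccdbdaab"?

Answer: REJECT

Trace:
S₀ = ε-closure({0}) = {0,1,2,4,6}
'b' @ 1: {3,7,8}
'c' @ 2: {1,2,4,6,9}  ✓accept
'a' @ 3: {3,5,8}
'c' @ 4: {1,2,4,6,9}  ✓accept
'c' @ 5: {3,5,8}
'd' @ 6: {1,2,4,6,9}  ✓accept
'b' @ 7: {3,7,8}
'd' @ 8: {1,2,4,6,9}  ✓accept
'a' @ 9: {3,5,8}
'a' @ 10: {1,2,4,6,9}  ✓accept
'b' @ 11: {3,7,8}
end set {3,7,8} — state 1 not in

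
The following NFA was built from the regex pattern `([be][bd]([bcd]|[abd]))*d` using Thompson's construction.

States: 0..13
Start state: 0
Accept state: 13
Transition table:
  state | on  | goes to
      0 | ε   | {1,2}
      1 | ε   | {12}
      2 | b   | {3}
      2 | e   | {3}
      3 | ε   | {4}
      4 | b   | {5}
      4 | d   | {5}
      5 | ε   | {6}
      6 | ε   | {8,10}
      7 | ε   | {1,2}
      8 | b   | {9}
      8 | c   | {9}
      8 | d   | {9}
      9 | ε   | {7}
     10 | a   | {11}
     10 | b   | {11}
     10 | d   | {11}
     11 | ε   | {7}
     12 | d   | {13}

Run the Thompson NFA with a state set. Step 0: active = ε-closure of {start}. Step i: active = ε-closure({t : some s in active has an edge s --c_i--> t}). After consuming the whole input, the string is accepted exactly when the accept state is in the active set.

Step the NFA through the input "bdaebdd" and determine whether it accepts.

initial (ε-close {0}): {0,1,2,12}
'b' @ 1: {3,4}
'd' @ 2: {5,6,8,10}
'a' @ 3: {1,2,7,11,12}
'e' @ 4: {3,4}
'b' @ 5: {5,6,8,10}
'd' @ 6: {1,2,7,9,11,12}
'd' @ 7: {13}  [accepting]
after full input: {13}  (accept=13 in)

Answer: ACCEPT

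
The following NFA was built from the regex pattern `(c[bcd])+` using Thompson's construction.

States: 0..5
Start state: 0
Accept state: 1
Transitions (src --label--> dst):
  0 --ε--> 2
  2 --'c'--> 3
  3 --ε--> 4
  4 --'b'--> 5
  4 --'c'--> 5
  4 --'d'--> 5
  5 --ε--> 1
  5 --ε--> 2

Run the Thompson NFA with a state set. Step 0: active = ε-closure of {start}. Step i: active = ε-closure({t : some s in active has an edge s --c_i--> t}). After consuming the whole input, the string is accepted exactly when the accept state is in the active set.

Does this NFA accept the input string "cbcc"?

Answer: ACCEPT

Steps:
initial (ε-close {0}): {0,2}
'c' @ 1: {3,4}
'b' @ 2: {1,2,5}  ✓accept
'c' @ 3: {3,4}
'c' @ 4: {1,2,5}  ✓accept
final: {1,2,5}; accept 1 in set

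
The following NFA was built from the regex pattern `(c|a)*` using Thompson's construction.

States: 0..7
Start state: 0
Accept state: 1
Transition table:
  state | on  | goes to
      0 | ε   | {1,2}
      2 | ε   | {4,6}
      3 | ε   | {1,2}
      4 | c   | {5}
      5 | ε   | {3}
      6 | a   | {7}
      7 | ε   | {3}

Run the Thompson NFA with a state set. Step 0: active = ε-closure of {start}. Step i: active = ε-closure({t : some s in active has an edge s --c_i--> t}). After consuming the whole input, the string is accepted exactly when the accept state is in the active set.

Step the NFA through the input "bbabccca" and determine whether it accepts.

Answer: REJECT

Derivation:
initial (ε-close {0}): {0,1,2,4,6}
'b' @ 1: {}  — no active states
rest 'babccca' ignored (set empty)
end set {} — state 1 not in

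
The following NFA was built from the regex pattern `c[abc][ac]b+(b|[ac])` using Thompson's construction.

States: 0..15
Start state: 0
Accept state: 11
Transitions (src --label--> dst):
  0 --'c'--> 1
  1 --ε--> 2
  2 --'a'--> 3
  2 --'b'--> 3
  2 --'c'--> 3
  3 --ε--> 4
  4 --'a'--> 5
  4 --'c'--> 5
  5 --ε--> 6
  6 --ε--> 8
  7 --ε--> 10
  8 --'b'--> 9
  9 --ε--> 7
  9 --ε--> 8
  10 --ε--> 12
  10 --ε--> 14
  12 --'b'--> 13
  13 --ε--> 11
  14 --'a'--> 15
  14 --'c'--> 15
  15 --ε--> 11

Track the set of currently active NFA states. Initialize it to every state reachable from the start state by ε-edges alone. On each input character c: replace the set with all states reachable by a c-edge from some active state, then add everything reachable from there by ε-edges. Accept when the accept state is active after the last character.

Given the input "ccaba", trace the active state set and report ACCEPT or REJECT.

start: ε-closure({0}) = {0}
'c' @ 1: {1,2}
'c' @ 2: {3,4}
'a' @ 3: {5,6,8}
'b' @ 4: {7,8,9,10,12,14}
'a' @ 5: {11,15}  [accepting]
final: {11,15}; accept 11 in set

Answer: ACCEPT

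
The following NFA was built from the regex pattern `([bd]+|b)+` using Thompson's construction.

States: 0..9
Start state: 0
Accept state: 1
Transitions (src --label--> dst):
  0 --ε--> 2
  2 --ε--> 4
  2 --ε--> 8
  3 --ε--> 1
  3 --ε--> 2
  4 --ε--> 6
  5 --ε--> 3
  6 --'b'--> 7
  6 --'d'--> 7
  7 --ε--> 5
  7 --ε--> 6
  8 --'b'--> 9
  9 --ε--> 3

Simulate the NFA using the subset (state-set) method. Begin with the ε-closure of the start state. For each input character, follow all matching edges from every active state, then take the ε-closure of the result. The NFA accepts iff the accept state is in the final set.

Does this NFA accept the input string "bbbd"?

Answer: ACCEPT

Derivation:
initial (ε-close {0}): {0,2,4,6,8}
'b' @ 1: {1,2,3,4,5,6,7,8,9}  (accept∈set)
'b' @ 2: {1,2,3,4,5,6,7,8,9}  (accept∈set)
'b' @ 3: {1,2,3,4,5,6,7,8,9}  (accept∈set)
'd' @ 4: {1,2,3,4,5,6,7,8}  (accept∈set)
end set {1,2,3,4,5,6,7,8} — state 1 in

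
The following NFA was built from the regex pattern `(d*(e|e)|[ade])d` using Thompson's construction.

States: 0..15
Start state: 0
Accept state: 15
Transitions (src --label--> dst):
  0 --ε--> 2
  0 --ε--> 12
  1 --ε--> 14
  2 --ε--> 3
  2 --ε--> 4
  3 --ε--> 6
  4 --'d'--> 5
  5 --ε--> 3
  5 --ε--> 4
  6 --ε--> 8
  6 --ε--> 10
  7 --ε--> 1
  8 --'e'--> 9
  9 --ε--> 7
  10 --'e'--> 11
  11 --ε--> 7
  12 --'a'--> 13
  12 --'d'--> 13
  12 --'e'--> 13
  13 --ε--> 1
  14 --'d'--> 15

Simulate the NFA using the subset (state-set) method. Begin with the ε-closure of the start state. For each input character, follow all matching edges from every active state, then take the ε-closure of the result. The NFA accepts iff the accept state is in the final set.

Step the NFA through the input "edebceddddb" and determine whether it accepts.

Answer: REJECT

Trace:
S₀ = ε-closure({0}) = {0,2,3,4,6,8,10,12}
'e' @ 1: {1,7,9,11,13,14}
'd' @ 2: {15}  (accept∈set)
'e' @ 3: {}  — no active states
rest 'bceddddb' ignored (set empty)
after full input: {}  (accept=15 not in)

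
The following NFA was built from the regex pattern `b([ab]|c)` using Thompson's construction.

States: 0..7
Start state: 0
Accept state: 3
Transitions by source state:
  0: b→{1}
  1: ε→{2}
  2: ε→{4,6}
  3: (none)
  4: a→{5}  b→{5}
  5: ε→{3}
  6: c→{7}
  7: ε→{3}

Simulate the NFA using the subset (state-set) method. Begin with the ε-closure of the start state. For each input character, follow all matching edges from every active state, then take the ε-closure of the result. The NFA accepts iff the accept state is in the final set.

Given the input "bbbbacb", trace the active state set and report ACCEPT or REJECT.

Answer: REJECT

Trace:
S₀ = ε-closure({0}) = {0}
'b' @ 1: {1,2,4,6}
'b' @ 2: {3,5}  (accept∈set)
'b' @ 3: {}  — no active states
rest 'bacb' ignored (set empty)
end set {} — state 3 not in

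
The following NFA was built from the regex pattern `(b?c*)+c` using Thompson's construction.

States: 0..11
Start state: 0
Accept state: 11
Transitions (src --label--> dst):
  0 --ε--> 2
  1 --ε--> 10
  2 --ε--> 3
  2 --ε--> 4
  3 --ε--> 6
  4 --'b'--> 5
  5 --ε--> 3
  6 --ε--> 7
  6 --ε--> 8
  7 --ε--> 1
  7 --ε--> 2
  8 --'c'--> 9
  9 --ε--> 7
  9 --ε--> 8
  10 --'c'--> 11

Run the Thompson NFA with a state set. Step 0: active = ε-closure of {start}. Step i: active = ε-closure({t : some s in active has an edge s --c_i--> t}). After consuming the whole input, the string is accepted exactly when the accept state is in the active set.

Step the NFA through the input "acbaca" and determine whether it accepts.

start: ε-closure({0}) = {0,1,2,3,4,6,7,8,10}
'a' @ 1: {}  — no active states
rest 'cbaca' ignored (set empty)
end set {} — state 11 not in

Answer: REJECT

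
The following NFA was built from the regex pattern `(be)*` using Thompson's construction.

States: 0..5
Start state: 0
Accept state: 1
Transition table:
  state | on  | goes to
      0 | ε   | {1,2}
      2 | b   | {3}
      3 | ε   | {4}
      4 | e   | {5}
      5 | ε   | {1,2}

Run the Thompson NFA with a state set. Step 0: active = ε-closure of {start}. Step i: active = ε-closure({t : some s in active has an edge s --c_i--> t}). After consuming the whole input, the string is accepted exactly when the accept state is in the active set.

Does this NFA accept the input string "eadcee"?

S₀ = ε-closure({0}) = {0,1,2}
'e' @ 1: {}  — dead — no transitions
rest 'adcee' ignored (set empty)
final: {}; accept 1 not in set

Answer: REJECT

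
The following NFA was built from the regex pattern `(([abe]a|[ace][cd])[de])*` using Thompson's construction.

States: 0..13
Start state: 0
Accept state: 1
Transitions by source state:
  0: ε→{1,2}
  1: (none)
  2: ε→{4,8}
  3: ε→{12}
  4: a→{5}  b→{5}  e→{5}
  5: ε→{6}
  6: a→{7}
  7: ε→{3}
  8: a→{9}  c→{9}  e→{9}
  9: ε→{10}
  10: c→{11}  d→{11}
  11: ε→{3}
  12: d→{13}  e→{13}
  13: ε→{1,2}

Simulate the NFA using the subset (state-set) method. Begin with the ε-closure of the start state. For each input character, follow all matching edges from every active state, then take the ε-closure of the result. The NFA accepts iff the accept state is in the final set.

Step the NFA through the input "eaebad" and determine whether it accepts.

initial (ε-close {0}): {0,1,2,4,8}
'e' @ 1: {5,6,9,10}
'a' @ 2: {3,7,12}
'e' @ 3: {1,2,4,8,13}  ✓accept
'b' @ 4: {5,6}
'a' @ 5: {3,7,12}
'd' @ 6: {1,2,4,8,13}  ✓accept
final: {1,2,4,8,13}; accept 1 in set

Answer: ACCEPT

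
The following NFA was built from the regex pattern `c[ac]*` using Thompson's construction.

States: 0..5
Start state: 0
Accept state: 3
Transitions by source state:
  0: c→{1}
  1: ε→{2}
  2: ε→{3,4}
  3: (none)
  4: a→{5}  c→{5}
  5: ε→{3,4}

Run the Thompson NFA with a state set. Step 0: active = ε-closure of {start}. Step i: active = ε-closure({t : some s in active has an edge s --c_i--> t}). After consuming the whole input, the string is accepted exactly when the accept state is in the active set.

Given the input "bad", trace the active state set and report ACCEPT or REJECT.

S₀ = ε-closure({0}) = {0}
'b' @ 1: {}  — state set empty
rest 'ad' ignored (set empty)
final: {}; accept 3 not in set

Answer: REJECT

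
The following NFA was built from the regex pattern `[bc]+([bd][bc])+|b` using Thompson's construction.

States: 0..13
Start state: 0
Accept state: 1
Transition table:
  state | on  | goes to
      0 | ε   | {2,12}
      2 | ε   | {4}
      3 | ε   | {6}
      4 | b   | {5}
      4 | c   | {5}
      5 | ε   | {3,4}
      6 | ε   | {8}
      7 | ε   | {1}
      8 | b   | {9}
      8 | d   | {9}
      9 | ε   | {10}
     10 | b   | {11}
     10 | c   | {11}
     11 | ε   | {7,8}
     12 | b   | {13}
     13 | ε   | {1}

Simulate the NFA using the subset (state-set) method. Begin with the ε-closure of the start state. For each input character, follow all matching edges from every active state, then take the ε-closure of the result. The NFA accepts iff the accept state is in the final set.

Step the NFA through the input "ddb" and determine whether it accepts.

Answer: REJECT

Steps:
initial (ε-close {0}): {0,2,4,12}
'd' @ 1: {}  — dead — no transitions
rest 'db' ignored (set empty)
end set {} — state 1 not in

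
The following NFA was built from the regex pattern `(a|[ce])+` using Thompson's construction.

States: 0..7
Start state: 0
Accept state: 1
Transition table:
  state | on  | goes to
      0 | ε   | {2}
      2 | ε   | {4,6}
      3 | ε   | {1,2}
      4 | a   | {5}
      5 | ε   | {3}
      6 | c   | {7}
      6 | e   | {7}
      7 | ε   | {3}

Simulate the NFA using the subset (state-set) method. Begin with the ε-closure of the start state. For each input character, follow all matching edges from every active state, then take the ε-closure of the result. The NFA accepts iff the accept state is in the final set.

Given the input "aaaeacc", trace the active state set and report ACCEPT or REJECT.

start: ε-closure({0}) = {0,2,4,6}
'a' @ 1: {1,2,3,4,5,6}  [accepting]
'a' @ 2: {1,2,3,4,5,6}  [accepting]
'a' @ 3: {1,2,3,4,5,6}  [accepting]
'e' @ 4: {1,2,3,4,6,7}  [accepting]
'a' @ 5: {1,2,3,4,5,6}  [accepting]
'c' @ 6: {1,2,3,4,6,7}  [accepting]
'c' @ 7: {1,2,3,4,6,7}  [accepting]
after full input: {1,2,3,4,6,7}  (accept=1 in)

Answer: ACCEPT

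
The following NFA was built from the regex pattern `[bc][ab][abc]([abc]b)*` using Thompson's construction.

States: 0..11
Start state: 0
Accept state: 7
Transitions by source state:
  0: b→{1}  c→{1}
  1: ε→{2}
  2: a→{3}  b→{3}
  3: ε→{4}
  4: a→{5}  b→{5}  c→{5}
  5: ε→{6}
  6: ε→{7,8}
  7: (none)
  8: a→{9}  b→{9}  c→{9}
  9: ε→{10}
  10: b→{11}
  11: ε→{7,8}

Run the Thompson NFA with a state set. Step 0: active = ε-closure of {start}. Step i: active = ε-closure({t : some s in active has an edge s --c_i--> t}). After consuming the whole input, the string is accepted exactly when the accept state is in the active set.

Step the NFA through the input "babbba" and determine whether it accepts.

Answer: REJECT

Steps:
S₀ = ε-closure({0}) = {0}
'b' @ 1: {1,2}
'a' @ 2: {3,4}
'b' @ 3: {5,6,7,8}  [accepting]
'b' @ 4: {9,10}
'b' @ 5: {7,8,11}  [accepting]
'a' @ 6: {9,10}
final: {9,10}; accept 7 not in set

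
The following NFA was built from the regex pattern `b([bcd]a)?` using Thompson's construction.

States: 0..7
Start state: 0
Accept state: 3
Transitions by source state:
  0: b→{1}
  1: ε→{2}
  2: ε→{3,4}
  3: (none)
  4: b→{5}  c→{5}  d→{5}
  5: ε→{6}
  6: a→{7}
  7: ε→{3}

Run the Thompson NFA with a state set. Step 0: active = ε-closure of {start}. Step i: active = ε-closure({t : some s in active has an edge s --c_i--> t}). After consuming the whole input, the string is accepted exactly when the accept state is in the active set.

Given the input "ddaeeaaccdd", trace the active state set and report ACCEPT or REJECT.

Answer: REJECT

Derivation:
start: ε-closure({0}) = {0}
'd' @ 1: {}  — state set empty
rest 'daeeaaccdd' ignored (set empty)
end set {} — state 3 not in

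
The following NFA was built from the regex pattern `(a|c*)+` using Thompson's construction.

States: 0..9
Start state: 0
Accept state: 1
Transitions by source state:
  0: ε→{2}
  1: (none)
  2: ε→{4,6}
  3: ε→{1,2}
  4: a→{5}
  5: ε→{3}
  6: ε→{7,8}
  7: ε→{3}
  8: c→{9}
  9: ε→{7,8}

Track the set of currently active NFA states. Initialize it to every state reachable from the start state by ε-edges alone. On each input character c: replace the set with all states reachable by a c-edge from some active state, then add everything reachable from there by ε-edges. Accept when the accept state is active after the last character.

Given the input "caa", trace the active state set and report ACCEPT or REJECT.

Answer: ACCEPT

Trace:
S₀ = ε-closure({0}) = {0,1,2,3,4,6,7,8}
'c' @ 1: {1,2,3,4,6,7,8,9}  (accept∈set)
'a' @ 2: {1,2,3,4,5,6,7,8}  (accept∈set)
'a' @ 3: {1,2,3,4,5,6,7,8}  (accept∈set)
final: {1,2,3,4,5,6,7,8}; accept 1 in set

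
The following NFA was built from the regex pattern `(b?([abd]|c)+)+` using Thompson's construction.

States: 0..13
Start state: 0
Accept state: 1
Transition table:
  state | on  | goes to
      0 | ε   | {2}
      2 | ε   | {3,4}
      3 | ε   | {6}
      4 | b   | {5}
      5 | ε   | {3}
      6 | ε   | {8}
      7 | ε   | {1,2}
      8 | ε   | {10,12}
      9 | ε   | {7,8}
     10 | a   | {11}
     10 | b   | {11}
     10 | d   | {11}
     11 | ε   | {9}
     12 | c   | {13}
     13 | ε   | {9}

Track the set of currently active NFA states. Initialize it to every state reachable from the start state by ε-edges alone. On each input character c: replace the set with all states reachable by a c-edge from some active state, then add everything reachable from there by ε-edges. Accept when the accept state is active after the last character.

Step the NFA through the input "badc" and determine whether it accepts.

initial (ε-close {0}): {0,2,3,4,6,8,10,12}
'b' @ 1: {1,2,3,4,5,6,7,8,9,10,11,12}  ✓accept
'a' @ 2: {1,2,3,4,6,7,8,9,10,11,12}  ✓accept
'd' @ 3: {1,2,3,4,6,7,8,9,10,11,12}  ✓accept
'c' @ 4: {1,2,3,4,6,7,8,9,10,12,13}  ✓accept
after full input: {1,2,3,4,6,7,8,9,10,12,13}  (accept=1 in)

Answer: ACCEPT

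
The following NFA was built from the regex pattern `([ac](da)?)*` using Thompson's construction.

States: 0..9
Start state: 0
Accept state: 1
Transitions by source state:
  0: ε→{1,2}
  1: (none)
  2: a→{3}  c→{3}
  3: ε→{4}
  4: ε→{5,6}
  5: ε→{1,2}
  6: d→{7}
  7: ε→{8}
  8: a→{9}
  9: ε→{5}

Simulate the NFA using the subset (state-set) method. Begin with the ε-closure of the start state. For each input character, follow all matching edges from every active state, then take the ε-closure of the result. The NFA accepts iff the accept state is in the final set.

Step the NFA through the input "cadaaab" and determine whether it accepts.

start: ε-closure({0}) = {0,1,2}
'c' @ 1: {1,2,3,4,5,6}  (accept∈set)
'a' @ 2: {1,2,3,4,5,6}  (accept∈set)
'd' @ 3: {7,8}
'a' @ 4: {1,2,5,9}  (accept∈set)
'a' @ 5: {1,2,3,4,5,6}  (accept∈set)
'a' @ 6: {1,2,3,4,5,6}  (accept∈set)
'b' @ 7: {}  — no active states
final: {}; accept 1 not in set

Answer: REJECT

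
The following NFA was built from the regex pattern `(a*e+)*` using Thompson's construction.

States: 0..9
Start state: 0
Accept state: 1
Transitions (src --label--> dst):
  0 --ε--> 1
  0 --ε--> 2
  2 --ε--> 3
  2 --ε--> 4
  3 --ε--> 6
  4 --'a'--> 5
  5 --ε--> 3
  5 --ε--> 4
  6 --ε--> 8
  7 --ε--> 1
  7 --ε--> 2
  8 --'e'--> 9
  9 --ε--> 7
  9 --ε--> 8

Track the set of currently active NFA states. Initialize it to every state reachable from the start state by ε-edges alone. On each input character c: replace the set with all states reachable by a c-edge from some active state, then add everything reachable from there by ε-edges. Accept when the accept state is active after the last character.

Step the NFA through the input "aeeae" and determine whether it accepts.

initial (ε-close {0}): {0,1,2,3,4,6,8}
'a' @ 1: {3,4,5,6,8}
'e' @ 2: {1,2,3,4,6,7,8,9}  (accept∈set)
'e' @ 3: {1,2,3,4,6,7,8,9}  (accept∈set)
'a' @ 4: {3,4,5,6,8}
'e' @ 5: {1,2,3,4,6,7,8,9}  (accept∈set)
end set {1,2,3,4,6,7,8,9} — state 1 in

Answer: ACCEPT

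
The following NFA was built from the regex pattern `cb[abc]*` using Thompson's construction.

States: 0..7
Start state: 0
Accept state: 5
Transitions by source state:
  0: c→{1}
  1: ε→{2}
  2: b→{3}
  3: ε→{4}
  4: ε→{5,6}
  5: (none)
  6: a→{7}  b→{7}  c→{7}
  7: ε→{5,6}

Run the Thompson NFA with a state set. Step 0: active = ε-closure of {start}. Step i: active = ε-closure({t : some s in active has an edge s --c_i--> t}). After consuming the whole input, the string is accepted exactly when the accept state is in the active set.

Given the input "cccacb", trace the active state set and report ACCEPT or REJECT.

Answer: REJECT

Trace:
start: ε-closure({0}) = {0}
'c' @ 1: {1,2}
'c' @ 2: {}  — dead — no transitions
rest 'cacb' ignored (set empty)
after full input: {}  (accept=5 not in)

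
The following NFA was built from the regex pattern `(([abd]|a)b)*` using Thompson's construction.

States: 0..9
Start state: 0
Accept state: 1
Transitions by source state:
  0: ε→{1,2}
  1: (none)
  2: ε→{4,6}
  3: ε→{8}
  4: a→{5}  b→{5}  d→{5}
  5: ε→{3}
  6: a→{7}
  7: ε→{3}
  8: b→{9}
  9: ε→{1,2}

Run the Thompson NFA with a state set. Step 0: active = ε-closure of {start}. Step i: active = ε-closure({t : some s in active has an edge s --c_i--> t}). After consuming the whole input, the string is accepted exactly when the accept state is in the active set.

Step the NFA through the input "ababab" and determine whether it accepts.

start: ε-closure({0}) = {0,1,2,4,6}
'a' @ 1: {3,5,7,8}
'b' @ 2: {1,2,4,6,9}  (accept∈set)
'a' @ 3: {3,5,7,8}
'b' @ 4: {1,2,4,6,9}  (accept∈set)
'a' @ 5: {3,5,7,8}
'b' @ 6: {1,2,4,6,9}  (accept∈set)
after full input: {1,2,4,6,9}  (accept=1 in)

Answer: ACCEPT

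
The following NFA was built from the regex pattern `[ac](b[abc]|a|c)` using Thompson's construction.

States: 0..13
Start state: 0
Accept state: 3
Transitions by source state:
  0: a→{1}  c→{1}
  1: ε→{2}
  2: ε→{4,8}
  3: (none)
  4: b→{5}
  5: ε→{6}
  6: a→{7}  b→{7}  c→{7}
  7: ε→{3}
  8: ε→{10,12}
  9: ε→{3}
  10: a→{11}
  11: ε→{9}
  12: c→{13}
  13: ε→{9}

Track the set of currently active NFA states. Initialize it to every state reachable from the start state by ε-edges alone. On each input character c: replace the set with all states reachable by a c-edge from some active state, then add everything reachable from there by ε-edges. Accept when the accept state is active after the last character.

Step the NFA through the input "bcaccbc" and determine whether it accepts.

S₀ = ε-closure({0}) = {0}
'b' @ 1: {}  — dead — no transitions
rest 'caccbc' ignored (set empty)
after full input: {}  (accept=3 not in)

Answer: REJECT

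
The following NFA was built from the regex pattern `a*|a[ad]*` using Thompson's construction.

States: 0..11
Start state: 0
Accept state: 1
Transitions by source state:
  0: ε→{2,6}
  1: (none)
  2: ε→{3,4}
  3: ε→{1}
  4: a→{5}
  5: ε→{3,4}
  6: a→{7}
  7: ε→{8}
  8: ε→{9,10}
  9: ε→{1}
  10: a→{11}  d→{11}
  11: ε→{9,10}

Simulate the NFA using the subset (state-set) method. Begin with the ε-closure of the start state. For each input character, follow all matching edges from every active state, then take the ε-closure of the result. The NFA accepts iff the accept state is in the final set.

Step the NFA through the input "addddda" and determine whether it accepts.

S₀ = ε-closure({0}) = {0,1,2,3,4,6}
'a' @ 1: {1,3,4,5,7,8,9,10}  [accepting]
'd' @ 2: {1,9,10,11}  [accepting]
'd' @ 3: {1,9,10,11}  [accepting]
'd' @ 4: {1,9,10,11}  [accepting]
'd' @ 5: {1,9,10,11}  [accepting]
'd' @ 6: {1,9,10,11}  [accepting]
'a' @ 7: {1,9,10,11}  [accepting]
end set {1,9,10,11} — state 1 in

Answer: ACCEPT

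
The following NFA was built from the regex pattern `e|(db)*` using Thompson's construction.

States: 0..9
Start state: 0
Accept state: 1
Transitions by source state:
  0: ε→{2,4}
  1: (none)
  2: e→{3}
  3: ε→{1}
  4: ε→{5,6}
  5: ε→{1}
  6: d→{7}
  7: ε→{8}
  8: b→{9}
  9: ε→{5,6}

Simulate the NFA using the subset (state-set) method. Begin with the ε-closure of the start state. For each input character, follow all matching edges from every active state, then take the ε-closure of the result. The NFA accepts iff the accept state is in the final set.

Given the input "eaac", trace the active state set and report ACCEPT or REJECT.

start: ε-closure({0}) = {0,1,2,4,5,6}
'e' @ 1: {1,3}  (accept∈set)
'a' @ 2: {}  — state set empty
rest 'ac' ignored (set empty)
after full input: {}  (accept=1 not in)

Answer: REJECT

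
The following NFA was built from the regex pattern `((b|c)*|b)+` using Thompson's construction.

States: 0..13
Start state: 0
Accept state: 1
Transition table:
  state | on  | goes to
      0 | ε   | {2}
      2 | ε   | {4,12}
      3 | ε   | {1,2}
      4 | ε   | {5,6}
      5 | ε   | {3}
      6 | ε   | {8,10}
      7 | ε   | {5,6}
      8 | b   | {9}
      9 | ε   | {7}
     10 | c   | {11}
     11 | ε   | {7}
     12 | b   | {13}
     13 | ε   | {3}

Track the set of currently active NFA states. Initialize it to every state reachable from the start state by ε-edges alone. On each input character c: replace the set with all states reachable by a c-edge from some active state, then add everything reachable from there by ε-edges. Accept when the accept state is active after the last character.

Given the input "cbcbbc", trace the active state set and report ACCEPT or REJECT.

S₀ = ε-closure({0}) = {0,1,2,3,4,5,6,8,10,12}
'c' @ 1: {1,2,3,4,5,6,7,8,10,11,12}  [accepting]
'b' @ 2: {1,2,3,4,5,6,7,8,9,10,12,13}  [accepting]
'c' @ 3: {1,2,3,4,5,6,7,8,10,11,12}  [accepting]
'b' @ 4: {1,2,3,4,5,6,7,8,9,10,12,13}  [accepting]
'b' @ 5: {1,2,3,4,5,6,7,8,9,10,12,13}  [accepting]
'c' @ 6: {1,2,3,4,5,6,7,8,10,11,12}  [accepting]
end set {1,2,3,4,5,6,7,8,10,11,12} — state 1 in

Answer: ACCEPT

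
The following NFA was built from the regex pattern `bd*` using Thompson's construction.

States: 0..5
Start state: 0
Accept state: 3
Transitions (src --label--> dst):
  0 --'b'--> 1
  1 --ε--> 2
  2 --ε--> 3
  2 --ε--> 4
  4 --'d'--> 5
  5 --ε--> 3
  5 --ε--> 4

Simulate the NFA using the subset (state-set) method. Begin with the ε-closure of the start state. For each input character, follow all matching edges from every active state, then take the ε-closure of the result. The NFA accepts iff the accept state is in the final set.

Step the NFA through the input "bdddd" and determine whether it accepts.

start: ε-closure({0}) = {0}
'b' @ 1: {1,2,3,4}  ✓accept
'd' @ 2: {3,4,5}  ✓accept
'd' @ 3: {3,4,5}  ✓accept
'd' @ 4: {3,4,5}  ✓accept
'd' @ 5: {3,4,5}  ✓accept
final: {3,4,5}; accept 3 in set

Answer: ACCEPT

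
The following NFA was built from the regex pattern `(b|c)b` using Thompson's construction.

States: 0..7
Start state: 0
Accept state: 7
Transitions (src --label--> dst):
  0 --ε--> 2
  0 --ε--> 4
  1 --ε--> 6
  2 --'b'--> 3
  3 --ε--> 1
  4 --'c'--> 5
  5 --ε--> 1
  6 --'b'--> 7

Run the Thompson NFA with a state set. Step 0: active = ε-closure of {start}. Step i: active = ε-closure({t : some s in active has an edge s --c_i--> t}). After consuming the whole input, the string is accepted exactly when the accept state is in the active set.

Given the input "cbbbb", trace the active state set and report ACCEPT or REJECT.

Answer: REJECT

Steps:
start: ε-closure({0}) = {0,2,4}
'c' @ 1: {1,5,6}
'b' @ 2: {7}  (accept∈set)
'b' @ 3: {}  — no active states
rest 'bb' ignored (set empty)
end set {} — state 7 not in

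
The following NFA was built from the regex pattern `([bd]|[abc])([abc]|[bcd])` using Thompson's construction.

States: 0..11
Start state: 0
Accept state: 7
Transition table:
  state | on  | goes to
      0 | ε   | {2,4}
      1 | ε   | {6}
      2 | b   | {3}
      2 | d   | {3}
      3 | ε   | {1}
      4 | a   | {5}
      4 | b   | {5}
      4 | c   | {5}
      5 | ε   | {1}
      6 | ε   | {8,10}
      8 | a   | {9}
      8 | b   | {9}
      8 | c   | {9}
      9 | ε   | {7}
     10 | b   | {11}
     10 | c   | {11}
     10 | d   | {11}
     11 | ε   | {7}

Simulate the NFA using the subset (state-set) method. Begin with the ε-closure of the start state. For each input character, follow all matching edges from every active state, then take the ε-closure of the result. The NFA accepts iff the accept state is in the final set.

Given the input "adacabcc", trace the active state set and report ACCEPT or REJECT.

Answer: REJECT

Trace:
S₀ = ε-closure({0}) = {0,2,4}
'a' @ 1: {1,5,6,8,10}
'd' @ 2: {7,11}  (accept∈set)
'a' @ 3: {}  — state set empty
rest 'cabcc' ignored (set empty)
after full input: {}  (accept=7 not in)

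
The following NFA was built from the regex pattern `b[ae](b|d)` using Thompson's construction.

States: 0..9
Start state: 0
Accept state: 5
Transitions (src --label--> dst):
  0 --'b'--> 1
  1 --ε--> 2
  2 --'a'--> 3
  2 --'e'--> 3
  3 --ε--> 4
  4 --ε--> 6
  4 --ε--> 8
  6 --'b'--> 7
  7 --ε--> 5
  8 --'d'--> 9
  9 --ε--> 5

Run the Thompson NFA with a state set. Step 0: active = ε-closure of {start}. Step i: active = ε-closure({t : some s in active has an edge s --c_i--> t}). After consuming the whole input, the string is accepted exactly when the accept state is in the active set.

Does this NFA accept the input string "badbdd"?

S₀ = ε-closure({0}) = {0}
'b' @ 1: {1,2}
'a' @ 2: {3,4,6,8}
'd' @ 3: {5,9}  [accepting]
'b' @ 4: {}  — dead — no transitions
rest 'dd' ignored (set empty)
after full input: {}  (accept=5 not in)

Answer: REJECT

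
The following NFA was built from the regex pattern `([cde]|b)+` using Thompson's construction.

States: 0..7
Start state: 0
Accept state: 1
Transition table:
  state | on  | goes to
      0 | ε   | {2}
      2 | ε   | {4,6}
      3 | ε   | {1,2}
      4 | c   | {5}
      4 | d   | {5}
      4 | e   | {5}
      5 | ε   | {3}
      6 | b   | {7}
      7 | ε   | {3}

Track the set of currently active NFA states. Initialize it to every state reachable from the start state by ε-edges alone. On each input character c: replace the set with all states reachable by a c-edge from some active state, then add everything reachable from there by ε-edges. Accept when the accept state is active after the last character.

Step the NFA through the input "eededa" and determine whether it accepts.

S₀ = ε-closure({0}) = {0,2,4,6}
'e' @ 1: {1,2,3,4,5,6}  ✓accept
'e' @ 2: {1,2,3,4,5,6}  ✓accept
'd' @ 3: {1,2,3,4,5,6}  ✓accept
'e' @ 4: {1,2,3,4,5,6}  ✓accept
'd' @ 5: {1,2,3,4,5,6}  ✓accept
'a' @ 6: {}  — no active states
final: {}; accept 1 not in set

Answer: REJECT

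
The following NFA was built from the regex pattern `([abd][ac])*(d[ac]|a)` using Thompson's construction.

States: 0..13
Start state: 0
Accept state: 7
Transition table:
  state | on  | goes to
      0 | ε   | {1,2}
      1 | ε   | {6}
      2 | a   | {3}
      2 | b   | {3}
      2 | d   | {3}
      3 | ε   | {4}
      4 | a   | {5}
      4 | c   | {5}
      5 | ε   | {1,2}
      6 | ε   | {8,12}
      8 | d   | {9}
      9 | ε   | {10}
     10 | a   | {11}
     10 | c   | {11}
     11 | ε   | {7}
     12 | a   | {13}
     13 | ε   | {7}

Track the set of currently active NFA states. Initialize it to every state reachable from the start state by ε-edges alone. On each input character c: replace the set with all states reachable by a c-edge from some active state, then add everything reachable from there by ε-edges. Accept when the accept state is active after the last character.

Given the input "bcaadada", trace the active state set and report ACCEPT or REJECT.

initial (ε-close {0}): {0,1,2,6,8,12}
'b' @ 1: {3,4}
'c' @ 2: {1,2,5,6,8,12}
'a' @ 3: {3,4,7,13}  [accepting]
'a' @ 4: {1,2,5,6,8,12}
'd' @ 5: {3,4,9,10}
'a' @ 6: {1,2,5,6,7,8,11,12}  [accepting]
'd' @ 7: {3,4,9,10}
'a' @ 8: {1,2,5,6,7,8,11,12}  [accepting]
after full input: {1,2,5,6,7,8,11,12}  (accept=7 in)

Answer: ACCEPT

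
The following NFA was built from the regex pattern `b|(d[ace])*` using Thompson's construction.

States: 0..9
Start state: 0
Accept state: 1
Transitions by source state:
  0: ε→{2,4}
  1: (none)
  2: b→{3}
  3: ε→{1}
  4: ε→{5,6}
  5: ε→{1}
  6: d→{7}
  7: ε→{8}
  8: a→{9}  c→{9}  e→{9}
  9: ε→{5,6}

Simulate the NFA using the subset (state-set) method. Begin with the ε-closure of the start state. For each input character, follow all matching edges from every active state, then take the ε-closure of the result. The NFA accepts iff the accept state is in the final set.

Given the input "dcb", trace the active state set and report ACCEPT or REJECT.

Answer: REJECT

Derivation:
initial (ε-close {0}): {0,1,2,4,5,6}
'd' @ 1: {7,8}
'c' @ 2: {1,5,6,9}  ✓accept
'b' @ 3: {}  — dead — no transitions
end set {} — state 1 not in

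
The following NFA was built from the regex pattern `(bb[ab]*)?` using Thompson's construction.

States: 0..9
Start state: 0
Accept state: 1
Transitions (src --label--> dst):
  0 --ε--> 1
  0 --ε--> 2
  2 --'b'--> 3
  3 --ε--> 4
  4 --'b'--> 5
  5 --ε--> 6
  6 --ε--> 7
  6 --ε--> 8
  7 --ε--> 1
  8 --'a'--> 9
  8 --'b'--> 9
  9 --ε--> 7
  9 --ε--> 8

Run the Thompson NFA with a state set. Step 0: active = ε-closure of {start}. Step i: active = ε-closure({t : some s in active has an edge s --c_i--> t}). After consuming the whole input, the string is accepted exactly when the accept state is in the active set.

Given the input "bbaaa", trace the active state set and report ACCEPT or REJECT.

Answer: ACCEPT

Trace:
initial (ε-close {0}): {0,1,2}
'b' @ 1: {3,4}
'b' @ 2: {1,5,6,7,8}  [accepting]
'a' @ 3: {1,7,8,9}  [accepting]
'a' @ 4: {1,7,8,9}  [accepting]
'a' @ 5: {1,7,8,9}  [accepting]
end set {1,7,8,9} — state 1 in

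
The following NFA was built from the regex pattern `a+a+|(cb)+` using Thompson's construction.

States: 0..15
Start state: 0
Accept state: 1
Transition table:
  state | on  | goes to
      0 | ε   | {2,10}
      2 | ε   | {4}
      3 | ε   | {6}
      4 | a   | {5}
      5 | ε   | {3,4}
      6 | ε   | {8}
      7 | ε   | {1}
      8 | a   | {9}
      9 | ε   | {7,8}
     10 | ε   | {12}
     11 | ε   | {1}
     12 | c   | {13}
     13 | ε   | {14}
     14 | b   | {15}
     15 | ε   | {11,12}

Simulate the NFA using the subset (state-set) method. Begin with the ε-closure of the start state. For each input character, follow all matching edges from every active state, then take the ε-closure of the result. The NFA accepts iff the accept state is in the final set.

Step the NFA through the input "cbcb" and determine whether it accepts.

Answer: ACCEPT

Trace:
start: ε-closure({0}) = {0,2,4,10,12}
'c' @ 1: {13,14}
'b' @ 2: {1,11,12,15}  (accept∈set)
'c' @ 3: {13,14}
'b' @ 4: {1,11,12,15}  (accept∈set)
final: {1,11,12,15}; accept 1 in set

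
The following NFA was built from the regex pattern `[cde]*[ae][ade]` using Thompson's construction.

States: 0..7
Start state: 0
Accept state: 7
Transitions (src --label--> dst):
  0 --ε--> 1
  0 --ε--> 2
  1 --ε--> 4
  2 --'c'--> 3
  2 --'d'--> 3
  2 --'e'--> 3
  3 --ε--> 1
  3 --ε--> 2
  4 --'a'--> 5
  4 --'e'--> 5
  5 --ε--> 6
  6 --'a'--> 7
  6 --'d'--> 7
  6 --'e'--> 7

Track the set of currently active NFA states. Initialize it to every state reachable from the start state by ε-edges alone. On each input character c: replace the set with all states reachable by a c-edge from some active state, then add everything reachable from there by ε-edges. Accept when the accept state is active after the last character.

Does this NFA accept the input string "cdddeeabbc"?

start: ε-closure({0}) = {0,1,2,4}
'c' @ 1: {1,2,3,4}
'd' @ 2: {1,2,3,4}
'd' @ 3: {1,2,3,4}
'd' @ 4: {1,2,3,4}
'e' @ 5: {1,2,3,4,5,6}
'e' @ 6: {1,2,3,4,5,6,7}  ✓accept
'a' @ 7: {5,6,7}  ✓accept
'b' @ 8: {}  — no active states
rest 'bc' ignored (set empty)
final: {}; accept 7 not in set

Answer: REJECT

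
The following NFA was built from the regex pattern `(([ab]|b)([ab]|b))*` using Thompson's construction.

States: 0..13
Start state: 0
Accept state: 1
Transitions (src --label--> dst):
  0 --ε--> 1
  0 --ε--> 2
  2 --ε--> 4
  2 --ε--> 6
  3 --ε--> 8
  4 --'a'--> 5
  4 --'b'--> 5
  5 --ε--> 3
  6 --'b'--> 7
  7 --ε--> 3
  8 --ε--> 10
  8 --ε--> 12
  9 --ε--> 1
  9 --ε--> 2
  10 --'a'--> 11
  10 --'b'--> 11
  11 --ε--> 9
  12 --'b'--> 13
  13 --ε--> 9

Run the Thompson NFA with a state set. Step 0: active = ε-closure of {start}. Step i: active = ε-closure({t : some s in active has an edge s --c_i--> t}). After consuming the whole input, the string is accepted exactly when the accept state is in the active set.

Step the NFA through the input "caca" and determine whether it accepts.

start: ε-closure({0}) = {0,1,2,4,6}
'c' @ 1: {}  — state set empty
rest 'aca' ignored (set empty)
end set {} — state 1 not in

Answer: REJECT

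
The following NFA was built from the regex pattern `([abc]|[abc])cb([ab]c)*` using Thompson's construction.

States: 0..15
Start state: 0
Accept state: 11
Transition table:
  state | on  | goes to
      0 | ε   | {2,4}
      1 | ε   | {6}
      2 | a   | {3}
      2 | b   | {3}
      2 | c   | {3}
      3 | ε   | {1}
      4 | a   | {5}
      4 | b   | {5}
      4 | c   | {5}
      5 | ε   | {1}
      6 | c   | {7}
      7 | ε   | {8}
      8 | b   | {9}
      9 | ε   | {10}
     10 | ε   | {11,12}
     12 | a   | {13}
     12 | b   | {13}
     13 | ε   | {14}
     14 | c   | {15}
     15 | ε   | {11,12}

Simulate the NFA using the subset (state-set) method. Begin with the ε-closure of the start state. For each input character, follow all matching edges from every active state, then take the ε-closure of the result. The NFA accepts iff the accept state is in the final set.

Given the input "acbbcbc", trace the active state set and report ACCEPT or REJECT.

initial (ε-close {0}): {0,2,4}
'a' @ 1: {1,3,5,6}
'c' @ 2: {7,8}
'b' @ 3: {9,10,11,12}  ✓accept
'b' @ 4: {13,14}
'c' @ 5: {11,12,15}  ✓accept
'b' @ 6: {13,14}
'c' @ 7: {11,12,15}  ✓accept
final: {11,12,15}; accept 11 in set

Answer: ACCEPT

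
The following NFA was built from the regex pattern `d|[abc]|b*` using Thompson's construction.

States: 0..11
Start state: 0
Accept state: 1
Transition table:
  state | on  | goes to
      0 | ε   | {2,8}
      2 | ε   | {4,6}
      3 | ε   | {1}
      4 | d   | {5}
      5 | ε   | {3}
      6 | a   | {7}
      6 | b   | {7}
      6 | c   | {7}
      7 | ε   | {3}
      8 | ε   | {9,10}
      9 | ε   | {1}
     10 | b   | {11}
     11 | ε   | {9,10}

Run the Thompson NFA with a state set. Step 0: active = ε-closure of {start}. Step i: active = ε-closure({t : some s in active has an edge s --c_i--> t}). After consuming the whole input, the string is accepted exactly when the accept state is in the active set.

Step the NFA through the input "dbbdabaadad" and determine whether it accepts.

Answer: REJECT

Derivation:
S₀ = ε-closure({0}) = {0,1,2,4,6,8,9,10}
'd' @ 1: {1,3,5}  ✓accept
'b' @ 2: {}  — no active states
rest 'bdabaadad' ignored (set empty)
end set {} — state 1 not in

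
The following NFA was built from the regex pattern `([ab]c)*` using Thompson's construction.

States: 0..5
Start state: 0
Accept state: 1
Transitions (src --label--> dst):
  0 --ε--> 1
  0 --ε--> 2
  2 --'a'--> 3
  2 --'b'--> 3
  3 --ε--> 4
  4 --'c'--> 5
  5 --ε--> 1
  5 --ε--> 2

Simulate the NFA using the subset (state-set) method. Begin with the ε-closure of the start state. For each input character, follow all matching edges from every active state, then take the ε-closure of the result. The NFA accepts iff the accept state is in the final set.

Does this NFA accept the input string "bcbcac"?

Answer: ACCEPT

Trace:
start: ε-closure({0}) = {0,1,2}
'b' @ 1: {3,4}
'c' @ 2: {1,2,5}  (accept∈set)
'b' @ 3: {3,4}
'c' @ 4: {1,2,5}  (accept∈set)
'a' @ 5: {3,4}
'c' @ 6: {1,2,5}  (accept∈set)
after full input: {1,2,5}  (accept=1 in)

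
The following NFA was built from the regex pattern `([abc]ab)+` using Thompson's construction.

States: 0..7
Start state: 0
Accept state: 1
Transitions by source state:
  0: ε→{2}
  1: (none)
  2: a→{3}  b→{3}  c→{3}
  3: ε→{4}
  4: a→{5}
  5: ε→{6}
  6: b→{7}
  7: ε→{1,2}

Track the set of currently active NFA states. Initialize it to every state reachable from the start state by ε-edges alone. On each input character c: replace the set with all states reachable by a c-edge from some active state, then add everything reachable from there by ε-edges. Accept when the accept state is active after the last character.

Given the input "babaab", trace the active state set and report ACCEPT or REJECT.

start: ε-closure({0}) = {0,2}
'b' @ 1: {3,4}
'a' @ 2: {5,6}
'b' @ 3: {1,2,7}  (accept∈set)
'a' @ 4: {3,4}
'a' @ 5: {5,6}
'b' @ 6: {1,2,7}  (accept∈set)
final: {1,2,7}; accept 1 in set

Answer: ACCEPT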